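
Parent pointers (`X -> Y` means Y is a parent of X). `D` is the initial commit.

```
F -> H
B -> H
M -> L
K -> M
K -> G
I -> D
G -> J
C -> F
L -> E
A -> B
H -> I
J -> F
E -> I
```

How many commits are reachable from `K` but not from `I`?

Reachable from K: {D, E, F, G, H, I, J, K, L, M}.
Reachable from I: {D, I}.
In K's history but not I's: {E, F, G, H, J, K, L, M} — 8 commits.

8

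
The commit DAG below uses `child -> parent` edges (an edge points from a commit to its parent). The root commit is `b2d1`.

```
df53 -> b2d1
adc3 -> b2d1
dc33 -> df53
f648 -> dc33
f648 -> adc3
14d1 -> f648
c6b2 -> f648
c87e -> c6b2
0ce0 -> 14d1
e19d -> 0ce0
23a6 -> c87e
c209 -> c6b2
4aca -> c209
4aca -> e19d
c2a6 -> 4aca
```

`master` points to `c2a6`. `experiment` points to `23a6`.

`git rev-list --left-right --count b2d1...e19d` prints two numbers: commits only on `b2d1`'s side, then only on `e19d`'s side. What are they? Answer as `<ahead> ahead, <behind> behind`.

Reachable from b2d1: {b2d1}.
Reachable from e19d: {0ce0, 14d1, adc3, b2d1, dc33, df53, e19d, f648}.
Only in b2d1's history (ahead): {} — 0.
Only in e19d's history (behind): {0ce0, 14d1, adc3, dc33, df53, e19d, f648} — 7.

0 ahead, 7 behind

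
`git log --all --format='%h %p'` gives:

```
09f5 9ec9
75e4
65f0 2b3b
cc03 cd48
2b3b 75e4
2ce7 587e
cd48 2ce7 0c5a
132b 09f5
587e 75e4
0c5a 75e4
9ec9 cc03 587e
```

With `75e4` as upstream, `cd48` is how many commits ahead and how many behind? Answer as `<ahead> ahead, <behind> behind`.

4 ahead, 0 behind

Reachable from cd48: {0c5a, 2ce7, 587e, 75e4, cd48}.
Reachable from 75e4: {75e4}.
Only in cd48's history (ahead): {0c5a, 2ce7, 587e, cd48} — 4.
Only in 75e4's history (behind): {} — 0.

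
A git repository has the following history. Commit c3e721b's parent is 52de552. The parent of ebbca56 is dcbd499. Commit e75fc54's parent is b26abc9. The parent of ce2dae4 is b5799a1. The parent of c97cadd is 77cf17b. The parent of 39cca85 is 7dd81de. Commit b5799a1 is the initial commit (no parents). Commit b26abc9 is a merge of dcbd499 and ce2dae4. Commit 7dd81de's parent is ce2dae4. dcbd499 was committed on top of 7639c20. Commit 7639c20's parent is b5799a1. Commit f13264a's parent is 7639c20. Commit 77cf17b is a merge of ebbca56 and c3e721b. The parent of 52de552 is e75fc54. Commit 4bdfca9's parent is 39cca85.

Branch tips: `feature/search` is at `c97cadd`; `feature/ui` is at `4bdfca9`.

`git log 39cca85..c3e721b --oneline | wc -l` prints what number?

6

Reachable from c3e721b: {52de552, 7639c20, b26abc9, b5799a1, c3e721b, ce2dae4, dcbd499, e75fc54}.
Reachable from 39cca85: {39cca85, 7dd81de, b5799a1, ce2dae4}.
In c3e721b's history but not 39cca85's: {52de552, 7639c20, b26abc9, c3e721b, dcbd499, e75fc54} — 6 commits.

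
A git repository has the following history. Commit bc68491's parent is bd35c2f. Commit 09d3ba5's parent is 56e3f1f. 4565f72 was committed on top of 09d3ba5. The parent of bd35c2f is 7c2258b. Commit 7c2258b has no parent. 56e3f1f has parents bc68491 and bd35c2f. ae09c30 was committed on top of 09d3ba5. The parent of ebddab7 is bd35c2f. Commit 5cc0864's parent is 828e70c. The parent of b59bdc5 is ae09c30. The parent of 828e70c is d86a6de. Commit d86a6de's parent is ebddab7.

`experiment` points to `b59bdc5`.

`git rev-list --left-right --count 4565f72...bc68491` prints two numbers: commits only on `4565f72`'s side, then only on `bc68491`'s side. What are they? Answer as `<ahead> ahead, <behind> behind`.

3 ahead, 0 behind

Reachable from 4565f72: {09d3ba5, 4565f72, 56e3f1f, 7c2258b, bc68491, bd35c2f}.
Reachable from bc68491: {7c2258b, bc68491, bd35c2f}.
Only in 4565f72's history (ahead): {09d3ba5, 4565f72, 56e3f1f} — 3.
Only in bc68491's history (behind): {} — 0.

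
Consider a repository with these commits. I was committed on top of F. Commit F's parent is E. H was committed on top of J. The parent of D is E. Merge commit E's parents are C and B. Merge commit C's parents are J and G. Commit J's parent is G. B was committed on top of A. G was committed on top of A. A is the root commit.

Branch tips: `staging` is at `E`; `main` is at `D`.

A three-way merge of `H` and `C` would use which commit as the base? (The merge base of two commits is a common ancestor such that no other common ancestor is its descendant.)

Ancestors of H: {A, G, H, J}.
Ancestors of C: {A, C, G, J}.
Common ancestors: {A, G, J}.
Among these, J is not an ancestor of any other common ancestor — it is the merge base.

J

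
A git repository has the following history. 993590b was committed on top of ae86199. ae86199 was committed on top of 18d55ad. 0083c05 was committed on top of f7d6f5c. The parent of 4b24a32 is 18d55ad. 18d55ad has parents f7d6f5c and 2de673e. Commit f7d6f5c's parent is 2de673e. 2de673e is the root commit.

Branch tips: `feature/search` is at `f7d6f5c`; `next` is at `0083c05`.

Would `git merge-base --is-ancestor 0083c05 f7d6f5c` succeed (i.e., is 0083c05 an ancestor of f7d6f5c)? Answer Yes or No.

No

Ancestors of f7d6f5c: {2de673e, f7d6f5c}.
0083c05 is not in that set, so it is not an ancestor of f7d6f5c.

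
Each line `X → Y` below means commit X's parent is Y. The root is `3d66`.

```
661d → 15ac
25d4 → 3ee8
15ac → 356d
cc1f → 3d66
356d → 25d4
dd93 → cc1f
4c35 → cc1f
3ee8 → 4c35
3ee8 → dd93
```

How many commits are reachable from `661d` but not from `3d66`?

Reachable from 661d: {15ac, 25d4, 356d, 3d66, 3ee8, 4c35, 661d, cc1f, dd93}.
Reachable from 3d66: {3d66}.
In 661d's history but not 3d66's: {15ac, 25d4, 356d, 3ee8, 4c35, 661d, cc1f, dd93} — 8 commits.

8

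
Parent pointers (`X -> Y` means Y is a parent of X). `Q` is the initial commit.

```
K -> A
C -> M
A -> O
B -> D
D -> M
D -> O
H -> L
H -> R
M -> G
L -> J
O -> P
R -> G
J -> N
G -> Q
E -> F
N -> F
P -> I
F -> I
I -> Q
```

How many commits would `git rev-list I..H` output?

Reachable from H: {F, G, H, I, J, L, N, Q, R}.
Reachable from I: {I, Q}.
In H's history but not I's: {F, G, H, J, L, N, R} — 7 commits.

7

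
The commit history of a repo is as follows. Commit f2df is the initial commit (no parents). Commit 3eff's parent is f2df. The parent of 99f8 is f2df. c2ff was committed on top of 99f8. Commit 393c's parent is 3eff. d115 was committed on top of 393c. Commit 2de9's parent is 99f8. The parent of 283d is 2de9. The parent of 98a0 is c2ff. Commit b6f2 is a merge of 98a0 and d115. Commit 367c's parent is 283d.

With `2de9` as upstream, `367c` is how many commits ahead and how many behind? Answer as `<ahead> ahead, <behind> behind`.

2 ahead, 0 behind

Reachable from 367c: {283d, 2de9, 367c, 99f8, f2df}.
Reachable from 2de9: {2de9, 99f8, f2df}.
Only in 367c's history (ahead): {283d, 367c} — 2.
Only in 2de9's history (behind): {} — 0.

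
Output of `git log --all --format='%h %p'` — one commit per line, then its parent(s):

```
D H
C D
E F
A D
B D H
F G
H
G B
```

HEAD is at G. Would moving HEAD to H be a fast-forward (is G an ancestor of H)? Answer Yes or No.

No

A fast-forward from G to H is possible iff G is an ancestor of H.
Ancestors of H: {H}.
G is not among them, so fast-forward is not possible.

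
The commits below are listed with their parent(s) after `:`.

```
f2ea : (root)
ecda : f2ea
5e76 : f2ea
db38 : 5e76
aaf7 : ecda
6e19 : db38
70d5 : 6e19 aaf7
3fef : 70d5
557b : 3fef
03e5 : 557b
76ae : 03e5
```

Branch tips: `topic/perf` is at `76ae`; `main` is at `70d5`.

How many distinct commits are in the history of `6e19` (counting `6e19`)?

Walking parent pointers from 6e19: reachable set = {5e76, 6e19, db38, f2ea}.
That is 4 commits.

4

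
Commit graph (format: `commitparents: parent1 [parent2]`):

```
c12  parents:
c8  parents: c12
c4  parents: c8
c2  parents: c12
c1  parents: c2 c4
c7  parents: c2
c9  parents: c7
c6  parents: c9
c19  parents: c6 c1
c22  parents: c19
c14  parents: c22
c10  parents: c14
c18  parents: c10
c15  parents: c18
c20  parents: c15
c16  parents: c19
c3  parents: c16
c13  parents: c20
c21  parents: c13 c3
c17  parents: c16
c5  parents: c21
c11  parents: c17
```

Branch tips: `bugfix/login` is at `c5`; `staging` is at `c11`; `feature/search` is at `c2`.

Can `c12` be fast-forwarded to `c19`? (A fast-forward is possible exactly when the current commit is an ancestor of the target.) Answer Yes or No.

A fast-forward from c12 to c19 is possible iff c12 is an ancestor of c19.
Ancestors of c19: {c1, c12, c19, c2, c4, c6, c7, c8, c9}.
c12 is among them, so fast-forward is possible.

Yes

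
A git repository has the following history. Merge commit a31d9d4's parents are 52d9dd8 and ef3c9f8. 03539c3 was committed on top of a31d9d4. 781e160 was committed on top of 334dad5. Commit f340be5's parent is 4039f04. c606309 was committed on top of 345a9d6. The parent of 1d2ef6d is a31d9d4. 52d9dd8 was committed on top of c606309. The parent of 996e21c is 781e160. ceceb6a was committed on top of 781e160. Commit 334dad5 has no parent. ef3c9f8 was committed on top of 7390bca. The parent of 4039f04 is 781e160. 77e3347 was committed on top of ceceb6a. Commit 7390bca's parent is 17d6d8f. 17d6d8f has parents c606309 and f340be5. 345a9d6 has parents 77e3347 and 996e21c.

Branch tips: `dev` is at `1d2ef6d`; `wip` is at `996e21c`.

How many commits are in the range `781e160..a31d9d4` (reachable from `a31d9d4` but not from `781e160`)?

Reachable from a31d9d4: {17d6d8f, 334dad5, 345a9d6, 4039f04, 52d9dd8, 7390bca, 77e3347, 781e160, 996e21c, a31d9d4, c606309, ceceb6a, ef3c9f8, f340be5}.
Reachable from 781e160: {334dad5, 781e160}.
In a31d9d4's history but not 781e160's: {17d6d8f, 345a9d6, 4039f04, 52d9dd8, 7390bca, 77e3347, 996e21c, a31d9d4, c606309, ceceb6a, ef3c9f8, f340be5} — 12 commits.

12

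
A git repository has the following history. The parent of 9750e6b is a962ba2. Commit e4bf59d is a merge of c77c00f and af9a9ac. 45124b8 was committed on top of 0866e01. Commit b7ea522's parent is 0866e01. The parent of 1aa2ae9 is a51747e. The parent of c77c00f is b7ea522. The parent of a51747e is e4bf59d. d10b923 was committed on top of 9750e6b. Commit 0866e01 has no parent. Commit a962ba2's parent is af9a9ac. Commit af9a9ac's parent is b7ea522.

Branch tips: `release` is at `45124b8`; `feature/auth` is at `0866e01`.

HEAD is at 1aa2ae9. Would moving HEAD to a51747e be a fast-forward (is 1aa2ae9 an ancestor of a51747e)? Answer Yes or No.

A fast-forward from 1aa2ae9 to a51747e is possible iff 1aa2ae9 is an ancestor of a51747e.
Ancestors of a51747e: {0866e01, a51747e, af9a9ac, b7ea522, c77c00f, e4bf59d}.
1aa2ae9 is not among them, so fast-forward is not possible.

No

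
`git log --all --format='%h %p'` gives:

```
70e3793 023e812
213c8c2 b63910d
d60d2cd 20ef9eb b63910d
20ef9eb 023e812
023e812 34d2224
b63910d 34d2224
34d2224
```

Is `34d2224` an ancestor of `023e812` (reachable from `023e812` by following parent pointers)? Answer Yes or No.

Yes

Ancestors of 023e812 (commits reachable by following parents): {023e812, 34d2224}.
34d2224 is in that set, so it is an ancestor of 023e812.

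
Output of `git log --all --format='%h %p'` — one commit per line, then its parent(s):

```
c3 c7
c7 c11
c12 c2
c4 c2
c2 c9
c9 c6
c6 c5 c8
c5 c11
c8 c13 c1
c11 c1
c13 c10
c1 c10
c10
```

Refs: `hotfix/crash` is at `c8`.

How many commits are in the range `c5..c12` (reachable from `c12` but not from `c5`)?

6

Reachable from c12: {c1, c10, c11, c12, c13, c2, c5, c6, c8, c9}.
Reachable from c5: {c1, c10, c11, c5}.
In c12's history but not c5's: {c12, c13, c2, c6, c8, c9} — 6 commits.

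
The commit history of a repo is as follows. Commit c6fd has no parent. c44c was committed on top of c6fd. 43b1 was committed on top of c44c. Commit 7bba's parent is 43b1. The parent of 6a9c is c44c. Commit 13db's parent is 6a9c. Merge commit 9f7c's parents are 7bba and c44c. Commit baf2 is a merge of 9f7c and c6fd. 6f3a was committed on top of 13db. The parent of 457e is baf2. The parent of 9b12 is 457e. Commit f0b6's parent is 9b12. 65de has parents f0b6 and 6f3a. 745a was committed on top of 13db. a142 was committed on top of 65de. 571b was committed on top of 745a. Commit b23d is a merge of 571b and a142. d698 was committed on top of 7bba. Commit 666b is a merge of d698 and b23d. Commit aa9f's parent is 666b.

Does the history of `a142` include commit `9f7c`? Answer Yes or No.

Ancestors of a142 (commits reachable by following parents): {13db, 43b1, 457e, 65de, 6a9c, 6f3a, 7bba, 9b12, 9f7c, a142, baf2, c44c, c6fd, f0b6}.
9f7c is in that set, so it is an ancestor of a142.

Yes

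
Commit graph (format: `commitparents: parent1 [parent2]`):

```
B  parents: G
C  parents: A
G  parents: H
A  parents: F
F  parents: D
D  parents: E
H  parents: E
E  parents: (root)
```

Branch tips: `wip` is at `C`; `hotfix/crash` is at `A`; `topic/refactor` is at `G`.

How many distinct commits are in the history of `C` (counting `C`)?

Walking parent pointers from C: reachable set = {A, C, D, E, F}.
That is 5 commits.

5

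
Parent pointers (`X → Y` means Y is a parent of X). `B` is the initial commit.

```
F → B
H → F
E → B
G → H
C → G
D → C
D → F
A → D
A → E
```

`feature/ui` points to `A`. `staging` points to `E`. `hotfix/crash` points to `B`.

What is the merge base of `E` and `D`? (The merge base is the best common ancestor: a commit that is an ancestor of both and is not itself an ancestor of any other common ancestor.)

B

Ancestors of E: {B, E}.
Ancestors of D: {B, C, D, F, G, H}.
Common ancestors: {B}.
The only common ancestor is B, so it is the merge base.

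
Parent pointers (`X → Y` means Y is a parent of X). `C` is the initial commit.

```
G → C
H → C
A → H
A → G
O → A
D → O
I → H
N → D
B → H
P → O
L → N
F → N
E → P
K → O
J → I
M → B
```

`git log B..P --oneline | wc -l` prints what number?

4

Reachable from P: {A, C, G, H, O, P}.
Reachable from B: {B, C, H}.
In P's history but not B's: {A, G, O, P} — 4 commits.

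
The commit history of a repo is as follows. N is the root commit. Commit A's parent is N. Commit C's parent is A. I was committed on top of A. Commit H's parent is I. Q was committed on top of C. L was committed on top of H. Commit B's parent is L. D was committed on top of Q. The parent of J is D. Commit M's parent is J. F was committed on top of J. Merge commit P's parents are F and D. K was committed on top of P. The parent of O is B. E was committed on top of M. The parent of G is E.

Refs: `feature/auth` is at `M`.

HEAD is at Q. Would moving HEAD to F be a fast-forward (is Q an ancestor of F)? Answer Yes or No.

A fast-forward from Q to F is possible iff Q is an ancestor of F.
Ancestors of F: {A, C, D, F, J, N, Q}.
Q is among them, so fast-forward is possible.

Yes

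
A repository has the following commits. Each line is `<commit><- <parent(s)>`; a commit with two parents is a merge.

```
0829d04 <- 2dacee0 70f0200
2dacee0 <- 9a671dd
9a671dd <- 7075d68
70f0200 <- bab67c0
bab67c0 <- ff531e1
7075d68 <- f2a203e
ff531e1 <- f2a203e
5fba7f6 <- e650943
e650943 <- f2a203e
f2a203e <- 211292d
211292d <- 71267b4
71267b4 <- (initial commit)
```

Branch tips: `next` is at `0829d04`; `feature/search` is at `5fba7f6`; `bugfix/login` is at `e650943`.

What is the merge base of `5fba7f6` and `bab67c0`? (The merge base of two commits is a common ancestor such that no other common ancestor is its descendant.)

Ancestors of 5fba7f6: {211292d, 5fba7f6, 71267b4, e650943, f2a203e}.
Ancestors of bab67c0: {211292d, 71267b4, bab67c0, f2a203e, ff531e1}.
Common ancestors: {211292d, 71267b4, f2a203e}.
Among these, f2a203e is not an ancestor of any other common ancestor — it is the merge base.

f2a203e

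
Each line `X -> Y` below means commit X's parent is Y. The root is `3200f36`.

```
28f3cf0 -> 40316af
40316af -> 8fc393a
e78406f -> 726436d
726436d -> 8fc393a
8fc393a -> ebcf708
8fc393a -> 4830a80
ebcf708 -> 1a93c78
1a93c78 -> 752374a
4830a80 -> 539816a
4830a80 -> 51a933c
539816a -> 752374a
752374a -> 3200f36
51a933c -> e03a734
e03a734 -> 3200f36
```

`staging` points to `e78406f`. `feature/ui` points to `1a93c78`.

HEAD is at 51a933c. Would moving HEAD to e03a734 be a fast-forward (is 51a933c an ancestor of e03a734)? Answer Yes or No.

No

A fast-forward from 51a933c to e03a734 is possible iff 51a933c is an ancestor of e03a734.
Ancestors of e03a734: {3200f36, e03a734}.
51a933c is not among them, so fast-forward is not possible.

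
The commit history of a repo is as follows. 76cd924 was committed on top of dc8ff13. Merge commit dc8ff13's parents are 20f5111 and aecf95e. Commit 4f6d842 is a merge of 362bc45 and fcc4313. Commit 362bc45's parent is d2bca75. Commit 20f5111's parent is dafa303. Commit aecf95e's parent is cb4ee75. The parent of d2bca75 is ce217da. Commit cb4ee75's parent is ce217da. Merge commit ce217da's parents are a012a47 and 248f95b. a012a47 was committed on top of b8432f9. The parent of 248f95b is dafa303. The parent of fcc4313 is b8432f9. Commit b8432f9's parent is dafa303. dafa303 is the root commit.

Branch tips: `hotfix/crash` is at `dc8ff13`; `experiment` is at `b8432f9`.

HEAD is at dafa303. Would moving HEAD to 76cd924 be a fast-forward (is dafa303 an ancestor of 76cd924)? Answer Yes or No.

A fast-forward from dafa303 to 76cd924 is possible iff dafa303 is an ancestor of 76cd924.
Ancestors of 76cd924: {20f5111, 248f95b, 76cd924, a012a47, aecf95e, b8432f9, cb4ee75, ce217da, dafa303, dc8ff13}.
dafa303 is among them, so fast-forward is possible.

Yes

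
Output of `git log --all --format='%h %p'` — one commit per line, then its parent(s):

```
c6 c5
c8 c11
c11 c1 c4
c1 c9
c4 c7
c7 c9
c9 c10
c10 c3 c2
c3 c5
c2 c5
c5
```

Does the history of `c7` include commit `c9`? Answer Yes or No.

Yes

Ancestors of c7 (commits reachable by following parents): {c10, c2, c3, c5, c7, c9}.
c9 is in that set, so it is an ancestor of c7.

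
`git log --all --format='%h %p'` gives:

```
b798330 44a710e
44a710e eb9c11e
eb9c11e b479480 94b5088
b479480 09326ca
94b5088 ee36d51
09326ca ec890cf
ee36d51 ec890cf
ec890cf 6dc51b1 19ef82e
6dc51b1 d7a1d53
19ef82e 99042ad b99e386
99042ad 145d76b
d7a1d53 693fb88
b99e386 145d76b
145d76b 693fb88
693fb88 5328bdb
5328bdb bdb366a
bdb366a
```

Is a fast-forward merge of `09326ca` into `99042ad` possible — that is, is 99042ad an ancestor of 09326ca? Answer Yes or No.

A fast-forward from 99042ad to 09326ca is possible iff 99042ad is an ancestor of 09326ca.
Ancestors of 09326ca: {09326ca, 145d76b, 19ef82e, 5328bdb, 693fb88, 6dc51b1, 99042ad, b99e386, bdb366a, d7a1d53, ec890cf}.
99042ad is among them, so fast-forward is possible.

Yes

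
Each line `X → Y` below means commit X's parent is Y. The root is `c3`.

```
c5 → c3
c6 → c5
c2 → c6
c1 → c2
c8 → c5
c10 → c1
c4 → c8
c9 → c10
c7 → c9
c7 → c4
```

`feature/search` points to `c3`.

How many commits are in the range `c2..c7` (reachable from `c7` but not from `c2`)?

Reachable from c7: {c1, c10, c2, c3, c4, c5, c6, c7, c8, c9}.
Reachable from c2: {c2, c3, c5, c6}.
In c7's history but not c2's: {c1, c10, c4, c7, c8, c9} — 6 commits.

6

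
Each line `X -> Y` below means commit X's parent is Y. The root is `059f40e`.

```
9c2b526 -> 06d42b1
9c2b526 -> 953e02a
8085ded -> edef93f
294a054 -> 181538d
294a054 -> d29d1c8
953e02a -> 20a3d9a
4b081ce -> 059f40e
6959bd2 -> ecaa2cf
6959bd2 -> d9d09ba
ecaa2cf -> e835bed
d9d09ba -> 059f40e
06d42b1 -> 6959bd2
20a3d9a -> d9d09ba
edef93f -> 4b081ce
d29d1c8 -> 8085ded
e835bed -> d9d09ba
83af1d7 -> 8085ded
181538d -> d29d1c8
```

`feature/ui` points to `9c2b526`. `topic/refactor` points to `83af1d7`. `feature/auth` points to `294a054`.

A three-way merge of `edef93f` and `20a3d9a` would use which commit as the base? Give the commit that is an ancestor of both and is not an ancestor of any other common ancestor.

Ancestors of edef93f: {059f40e, 4b081ce, edef93f}.
Ancestors of 20a3d9a: {059f40e, 20a3d9a, d9d09ba}.
Common ancestors: {059f40e}.
The only common ancestor is 059f40e, so it is the merge base.

059f40e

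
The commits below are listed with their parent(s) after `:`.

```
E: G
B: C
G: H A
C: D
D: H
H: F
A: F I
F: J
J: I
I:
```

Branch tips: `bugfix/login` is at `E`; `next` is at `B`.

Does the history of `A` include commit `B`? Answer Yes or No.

Ancestors of A: {A, F, I, J}.
B is not in that set, so it is not an ancestor of A.

No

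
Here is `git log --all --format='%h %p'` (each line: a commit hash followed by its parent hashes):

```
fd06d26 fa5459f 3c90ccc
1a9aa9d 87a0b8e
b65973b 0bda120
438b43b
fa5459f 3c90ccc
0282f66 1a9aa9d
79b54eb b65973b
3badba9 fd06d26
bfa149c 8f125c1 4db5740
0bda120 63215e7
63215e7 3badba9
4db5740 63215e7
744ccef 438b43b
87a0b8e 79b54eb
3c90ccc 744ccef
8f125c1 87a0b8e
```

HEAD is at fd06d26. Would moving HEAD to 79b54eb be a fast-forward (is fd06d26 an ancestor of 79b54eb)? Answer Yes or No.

A fast-forward from fd06d26 to 79b54eb is possible iff fd06d26 is an ancestor of 79b54eb.
Ancestors of 79b54eb: {0bda120, 3badba9, 3c90ccc, 438b43b, 63215e7, 744ccef, 79b54eb, b65973b, fa5459f, fd06d26}.
fd06d26 is among them, so fast-forward is possible.

Yes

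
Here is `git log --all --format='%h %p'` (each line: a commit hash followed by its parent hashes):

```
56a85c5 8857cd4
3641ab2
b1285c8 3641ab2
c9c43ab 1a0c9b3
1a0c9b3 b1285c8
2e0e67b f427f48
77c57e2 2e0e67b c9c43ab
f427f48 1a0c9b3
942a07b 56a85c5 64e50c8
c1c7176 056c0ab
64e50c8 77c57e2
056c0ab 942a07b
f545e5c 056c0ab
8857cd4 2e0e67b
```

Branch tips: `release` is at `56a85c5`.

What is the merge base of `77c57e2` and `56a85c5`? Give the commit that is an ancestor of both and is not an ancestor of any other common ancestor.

2e0e67b

Ancestors of 77c57e2: {1a0c9b3, 2e0e67b, 3641ab2, 77c57e2, b1285c8, c9c43ab, f427f48}.
Ancestors of 56a85c5: {1a0c9b3, 2e0e67b, 3641ab2, 56a85c5, 8857cd4, b1285c8, f427f48}.
Common ancestors: {1a0c9b3, 2e0e67b, 3641ab2, b1285c8, f427f48}.
Among these, 2e0e67b is not an ancestor of any other common ancestor — it is the merge base.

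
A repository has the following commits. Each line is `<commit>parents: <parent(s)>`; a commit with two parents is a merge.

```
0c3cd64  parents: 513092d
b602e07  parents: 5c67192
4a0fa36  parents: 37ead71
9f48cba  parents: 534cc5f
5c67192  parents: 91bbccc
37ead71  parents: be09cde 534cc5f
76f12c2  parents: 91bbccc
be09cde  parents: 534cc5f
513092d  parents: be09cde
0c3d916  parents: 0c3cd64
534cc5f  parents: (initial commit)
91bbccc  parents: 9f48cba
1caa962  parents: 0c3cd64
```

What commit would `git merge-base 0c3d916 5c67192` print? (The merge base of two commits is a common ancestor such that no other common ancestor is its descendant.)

534cc5f

Ancestors of 0c3d916: {0c3cd64, 0c3d916, 513092d, 534cc5f, be09cde}.
Ancestors of 5c67192: {534cc5f, 5c67192, 91bbccc, 9f48cba}.
Common ancestors: {534cc5f}.
The only common ancestor is 534cc5f, so it is the merge base.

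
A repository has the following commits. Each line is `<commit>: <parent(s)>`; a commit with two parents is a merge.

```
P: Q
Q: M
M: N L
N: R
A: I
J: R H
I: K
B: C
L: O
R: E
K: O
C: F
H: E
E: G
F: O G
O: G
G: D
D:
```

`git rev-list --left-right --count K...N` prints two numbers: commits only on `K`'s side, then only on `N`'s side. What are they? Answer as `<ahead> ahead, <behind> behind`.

Reachable from K: {D, G, K, O}.
Reachable from N: {D, E, G, N, R}.
Only in K's history (ahead): {K, O} — 2.
Only in N's history (behind): {E, N, R} — 3.

2 ahead, 3 behind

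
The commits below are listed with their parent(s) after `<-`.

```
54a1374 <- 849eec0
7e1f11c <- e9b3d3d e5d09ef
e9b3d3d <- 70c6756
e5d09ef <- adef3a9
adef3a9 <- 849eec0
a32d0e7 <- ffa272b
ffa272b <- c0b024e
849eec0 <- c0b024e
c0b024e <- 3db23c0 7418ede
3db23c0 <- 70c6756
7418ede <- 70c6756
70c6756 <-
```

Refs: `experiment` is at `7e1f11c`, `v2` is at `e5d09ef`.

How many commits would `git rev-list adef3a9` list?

6

Walking parent pointers from adef3a9: reachable set = {3db23c0, 70c6756, 7418ede, 849eec0, adef3a9, c0b024e}.
That is 6 commits.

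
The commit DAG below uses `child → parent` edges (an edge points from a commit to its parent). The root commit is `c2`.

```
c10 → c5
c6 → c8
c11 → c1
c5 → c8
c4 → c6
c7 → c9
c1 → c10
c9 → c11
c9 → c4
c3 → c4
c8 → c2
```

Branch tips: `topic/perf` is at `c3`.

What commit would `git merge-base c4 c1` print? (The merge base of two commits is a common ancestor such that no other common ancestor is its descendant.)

Ancestors of c4: {c2, c4, c6, c8}.
Ancestors of c1: {c1, c10, c2, c5, c8}.
Common ancestors: {c2, c8}.
Among these, c8 is not an ancestor of any other common ancestor — it is the merge base.

c8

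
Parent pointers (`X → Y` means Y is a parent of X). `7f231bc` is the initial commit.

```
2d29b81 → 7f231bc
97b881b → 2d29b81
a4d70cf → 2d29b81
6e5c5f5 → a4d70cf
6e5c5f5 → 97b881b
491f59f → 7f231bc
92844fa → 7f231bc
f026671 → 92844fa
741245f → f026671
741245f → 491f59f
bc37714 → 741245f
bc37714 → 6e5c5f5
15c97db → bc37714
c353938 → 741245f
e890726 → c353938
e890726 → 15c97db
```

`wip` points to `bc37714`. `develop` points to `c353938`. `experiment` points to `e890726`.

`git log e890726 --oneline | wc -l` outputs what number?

Walking parent pointers from e890726: reachable set = {15c97db, 2d29b81, 491f59f, 6e5c5f5, 741245f, 7f231bc, 92844fa, 97b881b, a4d70cf, bc37714, c353938, e890726, f026671}.
That is 13 commits.

13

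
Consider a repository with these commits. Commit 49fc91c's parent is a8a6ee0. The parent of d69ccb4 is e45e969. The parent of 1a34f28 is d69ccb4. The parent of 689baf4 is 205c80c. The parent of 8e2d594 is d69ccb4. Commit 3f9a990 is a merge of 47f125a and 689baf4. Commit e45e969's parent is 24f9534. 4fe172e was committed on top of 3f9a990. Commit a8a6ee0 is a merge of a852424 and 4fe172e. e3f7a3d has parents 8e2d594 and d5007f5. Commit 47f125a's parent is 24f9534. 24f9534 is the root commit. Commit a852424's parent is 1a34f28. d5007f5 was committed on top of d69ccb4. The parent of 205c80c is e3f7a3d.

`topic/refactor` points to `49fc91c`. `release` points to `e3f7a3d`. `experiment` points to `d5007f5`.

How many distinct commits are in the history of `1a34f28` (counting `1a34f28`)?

4

Walking parent pointers from 1a34f28: reachable set = {1a34f28, 24f9534, d69ccb4, e45e969}.
That is 4 commits.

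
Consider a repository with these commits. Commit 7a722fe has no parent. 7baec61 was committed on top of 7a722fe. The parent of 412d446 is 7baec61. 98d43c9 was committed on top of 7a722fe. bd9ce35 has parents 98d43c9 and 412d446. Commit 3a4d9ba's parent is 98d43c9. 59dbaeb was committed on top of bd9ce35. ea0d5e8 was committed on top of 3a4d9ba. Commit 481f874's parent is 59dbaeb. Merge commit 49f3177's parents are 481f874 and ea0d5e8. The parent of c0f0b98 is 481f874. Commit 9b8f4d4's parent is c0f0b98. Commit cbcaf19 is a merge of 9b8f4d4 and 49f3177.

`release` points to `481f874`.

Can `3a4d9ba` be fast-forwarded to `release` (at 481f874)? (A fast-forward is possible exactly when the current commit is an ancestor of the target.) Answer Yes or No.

A fast-forward from 3a4d9ba to 481f874 is possible iff 3a4d9ba is an ancestor of 481f874.
Ancestors of 481f874: {412d446, 481f874, 59dbaeb, 7a722fe, 7baec61, 98d43c9, bd9ce35}.
3a4d9ba is not among them, so fast-forward is not possible.

No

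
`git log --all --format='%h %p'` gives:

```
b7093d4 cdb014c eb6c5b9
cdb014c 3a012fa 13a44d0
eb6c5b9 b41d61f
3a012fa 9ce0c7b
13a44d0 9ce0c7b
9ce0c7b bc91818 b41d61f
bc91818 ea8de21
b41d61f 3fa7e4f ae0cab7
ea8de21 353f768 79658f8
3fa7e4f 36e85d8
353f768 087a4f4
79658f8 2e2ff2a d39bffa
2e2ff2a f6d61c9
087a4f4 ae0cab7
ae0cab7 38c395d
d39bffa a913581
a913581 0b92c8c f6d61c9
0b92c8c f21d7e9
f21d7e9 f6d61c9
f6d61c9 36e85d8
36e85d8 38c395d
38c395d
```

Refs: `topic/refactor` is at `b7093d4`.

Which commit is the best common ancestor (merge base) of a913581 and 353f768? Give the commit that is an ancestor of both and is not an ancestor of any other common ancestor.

38c395d

Ancestors of a913581: {0b92c8c, 36e85d8, 38c395d, a913581, f21d7e9, f6d61c9}.
Ancestors of 353f768: {087a4f4, 353f768, 38c395d, ae0cab7}.
Common ancestors: {38c395d}.
The only common ancestor is 38c395d, so it is the merge base.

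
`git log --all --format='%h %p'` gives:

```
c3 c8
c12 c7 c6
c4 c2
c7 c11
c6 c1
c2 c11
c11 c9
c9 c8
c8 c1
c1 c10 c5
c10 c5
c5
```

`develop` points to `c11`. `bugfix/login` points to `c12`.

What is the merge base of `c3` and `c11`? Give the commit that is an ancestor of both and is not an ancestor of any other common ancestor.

Ancestors of c3: {c1, c10, c3, c5, c8}.
Ancestors of c11: {c1, c10, c11, c5, c8, c9}.
Common ancestors: {c1, c10, c5, c8}.
Among these, c8 is not an ancestor of any other common ancestor — it is the merge base.

c8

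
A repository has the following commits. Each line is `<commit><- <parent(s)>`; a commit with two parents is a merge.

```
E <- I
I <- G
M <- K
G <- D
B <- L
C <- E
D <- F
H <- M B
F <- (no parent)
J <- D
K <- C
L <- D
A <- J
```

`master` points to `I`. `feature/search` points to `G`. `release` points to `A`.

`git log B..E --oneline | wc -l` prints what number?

Reachable from E: {D, E, F, G, I}.
Reachable from B: {B, D, F, L}.
In E's history but not B's: {E, G, I} — 3 commits.

3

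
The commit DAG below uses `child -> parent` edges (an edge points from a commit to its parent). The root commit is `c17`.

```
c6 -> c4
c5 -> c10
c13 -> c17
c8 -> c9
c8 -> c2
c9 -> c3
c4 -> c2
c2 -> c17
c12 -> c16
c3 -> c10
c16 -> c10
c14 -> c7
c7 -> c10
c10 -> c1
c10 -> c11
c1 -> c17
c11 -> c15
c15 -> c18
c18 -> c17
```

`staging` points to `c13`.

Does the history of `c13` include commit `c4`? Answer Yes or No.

Ancestors of c13: {c13, c17}.
c4 is not in that set, so it is not an ancestor of c13.

No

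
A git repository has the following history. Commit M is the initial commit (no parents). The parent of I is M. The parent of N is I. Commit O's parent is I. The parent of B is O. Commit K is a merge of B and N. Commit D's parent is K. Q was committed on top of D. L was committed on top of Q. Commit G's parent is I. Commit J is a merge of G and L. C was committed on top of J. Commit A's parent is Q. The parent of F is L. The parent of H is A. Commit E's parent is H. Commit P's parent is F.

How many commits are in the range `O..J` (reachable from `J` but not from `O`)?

Reachable from J: {B, D, G, I, J, K, L, M, N, O, Q}.
Reachable from O: {I, M, O}.
In J's history but not O's: {B, D, G, J, K, L, N, Q} — 8 commits.

8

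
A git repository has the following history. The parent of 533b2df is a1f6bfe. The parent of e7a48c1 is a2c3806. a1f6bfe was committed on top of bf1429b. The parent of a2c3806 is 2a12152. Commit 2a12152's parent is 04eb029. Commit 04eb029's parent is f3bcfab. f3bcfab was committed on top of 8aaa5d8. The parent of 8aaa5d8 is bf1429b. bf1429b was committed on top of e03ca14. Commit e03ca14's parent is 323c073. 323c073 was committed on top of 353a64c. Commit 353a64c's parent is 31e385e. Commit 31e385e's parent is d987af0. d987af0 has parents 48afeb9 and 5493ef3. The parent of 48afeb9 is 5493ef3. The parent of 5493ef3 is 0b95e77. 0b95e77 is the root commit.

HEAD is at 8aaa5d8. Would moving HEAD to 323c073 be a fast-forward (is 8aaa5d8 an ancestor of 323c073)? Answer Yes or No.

No

A fast-forward from 8aaa5d8 to 323c073 is possible iff 8aaa5d8 is an ancestor of 323c073.
Ancestors of 323c073: {0b95e77, 31e385e, 323c073, 353a64c, 48afeb9, 5493ef3, d987af0}.
8aaa5d8 is not among them, so fast-forward is not possible.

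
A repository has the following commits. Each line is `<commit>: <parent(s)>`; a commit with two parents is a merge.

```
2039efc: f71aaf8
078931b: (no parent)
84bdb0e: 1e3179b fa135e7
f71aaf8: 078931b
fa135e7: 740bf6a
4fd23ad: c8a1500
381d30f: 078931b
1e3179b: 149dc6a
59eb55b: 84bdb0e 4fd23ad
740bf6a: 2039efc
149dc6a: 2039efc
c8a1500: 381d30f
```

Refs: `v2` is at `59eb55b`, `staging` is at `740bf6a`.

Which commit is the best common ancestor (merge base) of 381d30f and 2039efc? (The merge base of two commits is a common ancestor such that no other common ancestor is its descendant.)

078931b

Ancestors of 381d30f: {078931b, 381d30f}.
Ancestors of 2039efc: {078931b, 2039efc, f71aaf8}.
Common ancestors: {078931b}.
The only common ancestor is 078931b, so it is the merge base.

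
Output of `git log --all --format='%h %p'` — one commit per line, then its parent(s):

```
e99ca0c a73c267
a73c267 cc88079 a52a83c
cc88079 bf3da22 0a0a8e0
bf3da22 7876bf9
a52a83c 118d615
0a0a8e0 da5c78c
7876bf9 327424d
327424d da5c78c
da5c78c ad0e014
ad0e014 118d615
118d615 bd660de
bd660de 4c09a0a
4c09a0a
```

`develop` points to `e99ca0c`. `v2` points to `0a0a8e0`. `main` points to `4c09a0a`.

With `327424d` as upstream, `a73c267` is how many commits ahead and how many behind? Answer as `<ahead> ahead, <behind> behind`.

6 ahead, 0 behind

Reachable from a73c267: {0a0a8e0, 118d615, 327424d, 4c09a0a, 7876bf9, a52a83c, a73c267, ad0e014, bd660de, bf3da22, cc88079, da5c78c}.
Reachable from 327424d: {118d615, 327424d, 4c09a0a, ad0e014, bd660de, da5c78c}.
Only in a73c267's history (ahead): {0a0a8e0, 7876bf9, a52a83c, a73c267, bf3da22, cc88079} — 6.
Only in 327424d's history (behind): {} — 0.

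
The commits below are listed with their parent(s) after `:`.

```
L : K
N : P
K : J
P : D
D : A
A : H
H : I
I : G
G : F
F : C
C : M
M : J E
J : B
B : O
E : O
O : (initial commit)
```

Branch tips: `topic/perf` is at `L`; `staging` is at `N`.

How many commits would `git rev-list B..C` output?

Reachable from C: {B, C, E, J, M, O}.
Reachable from B: {B, O}.
In C's history but not B's: {C, E, J, M} — 4 commits.

4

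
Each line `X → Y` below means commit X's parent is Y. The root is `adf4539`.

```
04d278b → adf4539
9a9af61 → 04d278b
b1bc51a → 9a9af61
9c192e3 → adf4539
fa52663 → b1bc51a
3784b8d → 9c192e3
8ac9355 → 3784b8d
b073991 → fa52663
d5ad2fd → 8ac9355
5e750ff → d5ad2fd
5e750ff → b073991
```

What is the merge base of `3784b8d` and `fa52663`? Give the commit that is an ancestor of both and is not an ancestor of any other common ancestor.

Ancestors of 3784b8d: {3784b8d, 9c192e3, adf4539}.
Ancestors of fa52663: {04d278b, 9a9af61, adf4539, b1bc51a, fa52663}.
Common ancestors: {adf4539}.
The only common ancestor is adf4539, so it is the merge base.

adf4539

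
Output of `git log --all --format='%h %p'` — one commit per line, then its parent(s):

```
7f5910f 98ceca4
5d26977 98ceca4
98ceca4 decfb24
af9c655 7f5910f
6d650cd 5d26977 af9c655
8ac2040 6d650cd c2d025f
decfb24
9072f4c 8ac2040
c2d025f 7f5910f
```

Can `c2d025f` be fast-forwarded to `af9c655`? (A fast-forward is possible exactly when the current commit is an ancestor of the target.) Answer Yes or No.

A fast-forward from c2d025f to af9c655 is possible iff c2d025f is an ancestor of af9c655.
Ancestors of af9c655: {7f5910f, 98ceca4, af9c655, decfb24}.
c2d025f is not among them, so fast-forward is not possible.

No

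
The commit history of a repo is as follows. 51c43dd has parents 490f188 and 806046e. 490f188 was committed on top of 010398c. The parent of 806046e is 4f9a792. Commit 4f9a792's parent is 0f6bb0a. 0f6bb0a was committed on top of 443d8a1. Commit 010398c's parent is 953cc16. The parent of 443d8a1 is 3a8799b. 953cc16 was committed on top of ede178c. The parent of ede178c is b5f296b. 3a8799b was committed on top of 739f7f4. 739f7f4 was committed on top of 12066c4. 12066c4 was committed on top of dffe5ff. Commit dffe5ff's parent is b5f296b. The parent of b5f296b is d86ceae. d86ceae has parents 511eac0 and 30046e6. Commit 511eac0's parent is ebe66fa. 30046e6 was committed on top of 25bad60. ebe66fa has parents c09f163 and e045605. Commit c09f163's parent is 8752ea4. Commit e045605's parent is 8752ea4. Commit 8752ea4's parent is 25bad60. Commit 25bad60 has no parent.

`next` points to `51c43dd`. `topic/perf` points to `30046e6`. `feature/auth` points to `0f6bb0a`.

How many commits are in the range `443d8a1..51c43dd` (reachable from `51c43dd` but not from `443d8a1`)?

8

Reachable from 51c43dd: {010398c, 0f6bb0a, 12066c4, 25bad60, 30046e6, 3a8799b, 443d8a1, 490f188, 4f9a792, 511eac0, 51c43dd, 739f7f4, 806046e, 8752ea4, 953cc16, b5f296b, c09f163, d86ceae, dffe5ff, e045605, ebe66fa, ede178c}.
Reachable from 443d8a1: {12066c4, 25bad60, 30046e6, 3a8799b, 443d8a1, 511eac0, 739f7f4, 8752ea4, b5f296b, c09f163, d86ceae, dffe5ff, e045605, ebe66fa}.
In 51c43dd's history but not 443d8a1's: {010398c, 0f6bb0a, 490f188, 4f9a792, 51c43dd, 806046e, 953cc16, ede178c} — 8 commits.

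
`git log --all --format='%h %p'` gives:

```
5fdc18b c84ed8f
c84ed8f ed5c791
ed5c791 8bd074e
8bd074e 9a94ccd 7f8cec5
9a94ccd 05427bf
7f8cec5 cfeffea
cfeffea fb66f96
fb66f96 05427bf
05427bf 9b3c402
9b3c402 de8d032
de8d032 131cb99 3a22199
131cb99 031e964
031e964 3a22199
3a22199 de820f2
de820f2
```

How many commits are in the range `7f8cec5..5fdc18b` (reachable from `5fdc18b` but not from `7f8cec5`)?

5

Reachable from 5fdc18b: {031e964, 05427bf, 131cb99, 3a22199, 5fdc18b, 7f8cec5, 8bd074e, 9a94ccd, 9b3c402, c84ed8f, cfeffea, de820f2, de8d032, ed5c791, fb66f96}.
Reachable from 7f8cec5: {031e964, 05427bf, 131cb99, 3a22199, 7f8cec5, 9b3c402, cfeffea, de820f2, de8d032, fb66f96}.
In 5fdc18b's history but not 7f8cec5's: {5fdc18b, 8bd074e, 9a94ccd, c84ed8f, ed5c791} — 5 commits.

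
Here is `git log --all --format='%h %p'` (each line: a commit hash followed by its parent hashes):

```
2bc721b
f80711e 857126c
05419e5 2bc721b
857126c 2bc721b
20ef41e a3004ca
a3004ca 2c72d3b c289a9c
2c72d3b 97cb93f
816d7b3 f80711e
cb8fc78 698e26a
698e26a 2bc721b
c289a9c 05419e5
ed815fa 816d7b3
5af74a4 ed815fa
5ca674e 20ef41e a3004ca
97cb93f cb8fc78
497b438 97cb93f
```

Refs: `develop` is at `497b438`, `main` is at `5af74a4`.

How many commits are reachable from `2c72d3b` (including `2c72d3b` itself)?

Walking parent pointers from 2c72d3b: reachable set = {2bc721b, 2c72d3b, 698e26a, 97cb93f, cb8fc78}.
That is 5 commits.

5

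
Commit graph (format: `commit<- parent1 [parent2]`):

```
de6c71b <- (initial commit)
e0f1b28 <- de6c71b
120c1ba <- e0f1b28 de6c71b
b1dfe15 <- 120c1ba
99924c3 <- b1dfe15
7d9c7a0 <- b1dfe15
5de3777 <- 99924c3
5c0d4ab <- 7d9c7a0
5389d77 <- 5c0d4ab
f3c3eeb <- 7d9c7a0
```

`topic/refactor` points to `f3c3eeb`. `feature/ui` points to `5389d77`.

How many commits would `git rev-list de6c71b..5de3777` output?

Reachable from 5de3777: {120c1ba, 5de3777, 99924c3, b1dfe15, de6c71b, e0f1b28}.
Reachable from de6c71b: {de6c71b}.
In 5de3777's history but not de6c71b's: {120c1ba, 5de3777, 99924c3, b1dfe15, e0f1b28} — 5 commits.

5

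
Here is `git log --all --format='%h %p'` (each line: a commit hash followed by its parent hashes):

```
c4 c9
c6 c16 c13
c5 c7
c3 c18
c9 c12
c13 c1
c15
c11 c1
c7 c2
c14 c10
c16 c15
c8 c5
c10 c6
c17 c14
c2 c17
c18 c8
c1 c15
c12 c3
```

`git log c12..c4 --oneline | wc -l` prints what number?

Reachable from c4: {c1, c10, c12, c13, c14, c15, c16, c17, c18, c2, c3, c4, c5, c6, c7, c8, c9}.
Reachable from c12: {c1, c10, c12, c13, c14, c15, c16, c17, c18, c2, c3, c5, c6, c7, c8}.
In c4's history but not c12's: {c4, c9} — 2 commits.

2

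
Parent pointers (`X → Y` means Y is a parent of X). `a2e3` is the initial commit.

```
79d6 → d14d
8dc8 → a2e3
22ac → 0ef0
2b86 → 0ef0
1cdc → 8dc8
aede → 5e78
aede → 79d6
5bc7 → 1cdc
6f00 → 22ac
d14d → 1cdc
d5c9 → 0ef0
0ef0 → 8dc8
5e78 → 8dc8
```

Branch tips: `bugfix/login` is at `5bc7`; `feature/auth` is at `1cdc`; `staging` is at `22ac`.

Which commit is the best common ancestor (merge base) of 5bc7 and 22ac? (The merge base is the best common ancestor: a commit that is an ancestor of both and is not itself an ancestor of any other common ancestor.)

8dc8

Ancestors of 5bc7: {1cdc, 5bc7, 8dc8, a2e3}.
Ancestors of 22ac: {0ef0, 22ac, 8dc8, a2e3}.
Common ancestors: {8dc8, a2e3}.
Among these, 8dc8 is not an ancestor of any other common ancestor — it is the merge base.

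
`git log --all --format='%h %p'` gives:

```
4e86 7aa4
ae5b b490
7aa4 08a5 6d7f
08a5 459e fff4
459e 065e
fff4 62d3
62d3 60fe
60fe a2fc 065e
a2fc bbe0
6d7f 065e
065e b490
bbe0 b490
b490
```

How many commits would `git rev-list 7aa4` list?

11

Walking parent pointers from 7aa4: reachable set = {065e, 08a5, 459e, 60fe, 62d3, 6d7f, 7aa4, a2fc, b490, bbe0, fff4}.
That is 11 commits.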